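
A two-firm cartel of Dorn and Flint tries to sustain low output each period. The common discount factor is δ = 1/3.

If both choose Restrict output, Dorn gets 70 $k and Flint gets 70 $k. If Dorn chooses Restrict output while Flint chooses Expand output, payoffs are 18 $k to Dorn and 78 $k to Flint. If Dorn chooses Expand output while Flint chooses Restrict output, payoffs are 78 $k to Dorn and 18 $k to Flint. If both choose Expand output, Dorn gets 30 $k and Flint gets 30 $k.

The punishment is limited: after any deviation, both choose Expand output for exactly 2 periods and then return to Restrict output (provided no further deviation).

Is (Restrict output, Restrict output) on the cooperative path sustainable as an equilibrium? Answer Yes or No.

Comparing payoff streams over the 3 periods until play realigns: cooperate → 70(1+δ+…+δ^2); deviate → 78 + 30(δ+…+δ^2).
Cooperation is sustained iff (70−30)(δ+…+δ^2) ≥ 78−70.
δ+…+δ^2 = 1/3·(1−(1/3)^2)/(1−1/3) = 0.4444, and (78−70)/(70−30) = 0.2000.
0.4444 ≥ 0.2000, so cooperation is sustainable.

Yes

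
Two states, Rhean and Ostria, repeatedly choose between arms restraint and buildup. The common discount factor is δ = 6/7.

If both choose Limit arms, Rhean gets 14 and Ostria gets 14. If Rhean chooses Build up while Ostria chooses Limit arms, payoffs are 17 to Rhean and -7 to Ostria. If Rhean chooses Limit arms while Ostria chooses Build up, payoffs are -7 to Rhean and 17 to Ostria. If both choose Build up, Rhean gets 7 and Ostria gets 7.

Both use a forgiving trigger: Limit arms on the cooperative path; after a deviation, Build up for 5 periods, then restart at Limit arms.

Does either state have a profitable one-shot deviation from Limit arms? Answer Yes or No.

No

IC: δ+…+δ^5 ≥ (17−14)/(14−7) = 3/7.
At δ = 6/7: partial sum = 3.2240 ≥ 0.4286. Cooperation sustainable.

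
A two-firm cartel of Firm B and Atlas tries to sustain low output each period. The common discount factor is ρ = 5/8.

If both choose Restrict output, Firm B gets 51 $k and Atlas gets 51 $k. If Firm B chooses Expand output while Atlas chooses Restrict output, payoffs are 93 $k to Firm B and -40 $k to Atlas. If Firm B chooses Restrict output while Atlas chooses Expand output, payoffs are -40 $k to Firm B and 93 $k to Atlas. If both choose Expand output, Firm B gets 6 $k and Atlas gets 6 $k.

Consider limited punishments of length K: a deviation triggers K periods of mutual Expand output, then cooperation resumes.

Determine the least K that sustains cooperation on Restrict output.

IC: ρ(1−ρ^K)/(1−ρ) ≥ (93−51)/(51−6) = 14/15.
With ρ = 5/8: need 1 − ρ^K ≥ 14/15·(1−5/8)/(5/8), i.e. ρ^K ≤ 0.4400.
Since (5/8)^1 = 0.6250 and (5/8)^2 = 0.3906, the smallest such K is 2.

2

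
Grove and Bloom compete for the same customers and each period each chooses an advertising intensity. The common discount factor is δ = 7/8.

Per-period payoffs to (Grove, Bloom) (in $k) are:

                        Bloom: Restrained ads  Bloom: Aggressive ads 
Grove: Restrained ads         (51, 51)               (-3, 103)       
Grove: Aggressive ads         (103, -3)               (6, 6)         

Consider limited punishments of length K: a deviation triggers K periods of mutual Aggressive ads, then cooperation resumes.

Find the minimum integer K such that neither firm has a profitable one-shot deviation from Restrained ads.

2

No profitable deviation requires (51−6)(δ+…+δ^K) ≥ 103−51, i.e. δ+…+δ^K ≥ 52/45 ≈ 1.1556.
With δ = 7/8, the partial sums are K=1: 0.8750, K=2: 1.6406.
K = 2 is the first length at which the sum reaches 1.1556.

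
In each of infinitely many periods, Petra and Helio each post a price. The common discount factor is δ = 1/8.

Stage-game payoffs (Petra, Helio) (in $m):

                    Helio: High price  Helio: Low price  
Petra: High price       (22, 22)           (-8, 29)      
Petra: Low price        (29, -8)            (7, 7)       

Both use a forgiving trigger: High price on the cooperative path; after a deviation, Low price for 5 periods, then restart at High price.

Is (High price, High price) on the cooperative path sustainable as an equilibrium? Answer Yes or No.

IC: δ+…+δ^5 ≥ (29−22)/(22−7) = 7/15.
At δ = 1/8: partial sum = 0.1429 < 0.4667. Cooperation not sustainable.

No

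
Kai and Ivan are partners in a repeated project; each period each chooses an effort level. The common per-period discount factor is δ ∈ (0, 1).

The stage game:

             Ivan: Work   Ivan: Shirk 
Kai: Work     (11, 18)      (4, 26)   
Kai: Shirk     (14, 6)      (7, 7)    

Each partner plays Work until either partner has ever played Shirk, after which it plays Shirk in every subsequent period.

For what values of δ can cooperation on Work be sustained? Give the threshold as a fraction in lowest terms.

Kai: cooperation gives 11 each period; deviation gives 14 once then 7 forever.
  11/(1−δ) ≥ 14 + 7δ/(1−δ) ⇒ δ ≥ 3/7.
Ivan: cooperation gives 18 each period; deviation gives 26 once then 7 forever.
  δ ≥ 8/19.
Both must hold, so the binding constraint is Kai's: δ ≥ 3/7.

3/7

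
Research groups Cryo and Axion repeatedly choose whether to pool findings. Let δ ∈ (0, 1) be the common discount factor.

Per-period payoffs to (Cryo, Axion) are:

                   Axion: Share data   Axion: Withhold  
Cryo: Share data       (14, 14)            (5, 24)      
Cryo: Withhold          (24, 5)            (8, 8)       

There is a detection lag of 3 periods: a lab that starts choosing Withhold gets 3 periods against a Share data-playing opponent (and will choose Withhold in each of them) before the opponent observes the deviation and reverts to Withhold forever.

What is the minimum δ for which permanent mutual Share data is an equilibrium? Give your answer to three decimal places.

0.855

The best deviation is to choose Withhold for all 3 undetected periods, earning 24 each, then 8 forever once detected.
Deviation value: 24(1−δ^3)/(1−δ) + 8δ^3/(1−δ); cooperation value: 14/(1−δ).
IC: 14 ≥ 24(1−δ^3) + 8δ^3 = 24 − 16δ^3.
So δ^3 ≥ 10/16 = 5/8, giving δ ≥ (5/8)^(1/3) ≈ 0.855.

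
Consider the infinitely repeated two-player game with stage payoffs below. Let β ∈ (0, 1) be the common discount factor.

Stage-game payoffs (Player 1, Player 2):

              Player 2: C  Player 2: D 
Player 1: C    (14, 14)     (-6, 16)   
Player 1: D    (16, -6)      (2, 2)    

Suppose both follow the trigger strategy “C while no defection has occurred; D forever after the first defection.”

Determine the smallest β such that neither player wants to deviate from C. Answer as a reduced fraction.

1/7

14/(1−β) ≥ 16 + 2β/(1−β)
14 ≥ 16 − 14β
β ≥ 2/14 = 1/7.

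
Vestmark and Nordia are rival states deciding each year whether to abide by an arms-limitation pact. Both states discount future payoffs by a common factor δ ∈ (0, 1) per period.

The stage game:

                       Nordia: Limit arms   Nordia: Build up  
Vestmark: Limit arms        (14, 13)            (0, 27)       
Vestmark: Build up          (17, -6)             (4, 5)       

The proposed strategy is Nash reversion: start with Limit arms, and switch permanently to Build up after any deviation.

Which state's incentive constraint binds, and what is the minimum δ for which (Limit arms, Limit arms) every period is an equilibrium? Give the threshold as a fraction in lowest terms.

Nordia; δ ≥ 7/11

For Vestmark: deviation gain 17−14 = 3, per-period punishment loss 14−4 = 10. IC gives δ ≥ 3/13.
For Nordia: gain 14, loss 8 per period, so δ ≥ 14/22 = 7/11.
The tighter constraint is Nordia's, so cooperation needs δ ≥ 7/11.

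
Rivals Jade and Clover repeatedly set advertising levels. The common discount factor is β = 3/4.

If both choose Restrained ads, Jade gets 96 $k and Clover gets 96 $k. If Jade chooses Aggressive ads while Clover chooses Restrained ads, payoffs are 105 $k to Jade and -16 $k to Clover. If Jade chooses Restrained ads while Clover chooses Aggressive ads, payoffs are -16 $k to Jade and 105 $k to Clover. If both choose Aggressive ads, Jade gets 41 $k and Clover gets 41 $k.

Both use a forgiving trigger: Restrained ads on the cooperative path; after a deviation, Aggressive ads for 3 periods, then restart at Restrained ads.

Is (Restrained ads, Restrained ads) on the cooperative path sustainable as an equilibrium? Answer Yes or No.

Yes

A one-shot deviation gives 105 now, then 41 for 3 periods, then back to 96.
Gain from deviating: (105−96) today; loss: (96−41) in each of the next 3 periods.
No-deviation condition: (96−41)(β+…+β^3) ≥ 105−96, i.e. β+…+β^3 ≥ 9/55.
At β = 3/4: β+…+β^3 = 1.7344 ≥ 0.1636.
So cooperation is sustainable.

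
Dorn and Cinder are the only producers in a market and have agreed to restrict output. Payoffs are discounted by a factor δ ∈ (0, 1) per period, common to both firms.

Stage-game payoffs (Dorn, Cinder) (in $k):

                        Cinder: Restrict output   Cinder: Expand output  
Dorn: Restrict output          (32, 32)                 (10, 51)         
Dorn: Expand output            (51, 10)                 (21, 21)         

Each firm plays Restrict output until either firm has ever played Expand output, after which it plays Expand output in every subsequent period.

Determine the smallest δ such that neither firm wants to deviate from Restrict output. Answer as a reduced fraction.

19/30

Cooperation forever yields 32 each period: 32/(1−δ).
Deviating yields 51 once, then 21 forever: 51 + 21δ/(1−δ).
No profitable deviation requires 32/(1−δ) ≥ 51 + 21δ/(1−δ).
Multiplying by (1−δ): 32 ≥ 51(1−δ) + 21δ = 51 − 30δ.
So 30δ ≥ 19, i.e. δ ≥ 19/30.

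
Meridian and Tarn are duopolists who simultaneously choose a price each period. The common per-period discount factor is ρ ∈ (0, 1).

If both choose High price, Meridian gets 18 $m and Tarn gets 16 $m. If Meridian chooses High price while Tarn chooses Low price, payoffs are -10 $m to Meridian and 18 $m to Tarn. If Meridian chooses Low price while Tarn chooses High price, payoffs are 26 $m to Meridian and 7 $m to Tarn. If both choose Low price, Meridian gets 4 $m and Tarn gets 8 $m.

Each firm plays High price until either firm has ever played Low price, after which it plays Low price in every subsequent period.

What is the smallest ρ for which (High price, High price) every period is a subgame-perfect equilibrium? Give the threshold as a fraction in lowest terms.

4/11

Meridian: cooperation gives 18 each period; deviation gives 26 once then 4 forever.
  18/(1−ρ) ≥ 26 + 4ρ/(1−ρ) ⇒ ρ ≥ 8/22 = 4/11.
Tarn: cooperation gives 16 each period; deviation gives 18 once then 8 forever.
  ρ ≥ 2/10 = 1/5.
Both must hold, so the binding constraint is Meridian's: ρ ≥ 4/11.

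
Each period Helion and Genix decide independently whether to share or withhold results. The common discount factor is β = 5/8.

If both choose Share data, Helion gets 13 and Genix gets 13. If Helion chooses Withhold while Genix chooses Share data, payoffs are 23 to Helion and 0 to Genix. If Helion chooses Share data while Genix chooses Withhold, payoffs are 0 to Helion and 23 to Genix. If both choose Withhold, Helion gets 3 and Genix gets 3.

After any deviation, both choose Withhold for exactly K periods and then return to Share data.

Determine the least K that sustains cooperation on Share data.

2

No profitable deviation requires (13−3)(β+…+β^K) ≥ 23−13, i.e. β+…+β^K ≥ 1 ≈ 1.0000.
With β = 5/8, the partial sums are K=1: 0.6250, K=2: 1.0156.
K = 2 is the first length at which the sum reaches 1.0000.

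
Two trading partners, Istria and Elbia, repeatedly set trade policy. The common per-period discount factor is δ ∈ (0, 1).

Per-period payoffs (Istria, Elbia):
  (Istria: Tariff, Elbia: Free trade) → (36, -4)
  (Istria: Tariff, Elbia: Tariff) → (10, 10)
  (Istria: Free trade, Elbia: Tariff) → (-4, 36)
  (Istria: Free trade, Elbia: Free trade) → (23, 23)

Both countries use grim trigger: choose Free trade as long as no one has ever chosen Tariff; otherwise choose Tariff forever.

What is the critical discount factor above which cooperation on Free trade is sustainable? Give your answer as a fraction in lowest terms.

1/2

One-period gain from deviating is 36 − 23 = 13. The loss is 23 − 10 = 13 in every subsequent period, with present value 13·δ/(1−δ).
Deviation is unprofitable when 13·δ/(1−δ) ≥ 13, i.e. δ/(1−δ) ≥ 1.
Equivalently δ ≥ 13/(13+13) = 1/2.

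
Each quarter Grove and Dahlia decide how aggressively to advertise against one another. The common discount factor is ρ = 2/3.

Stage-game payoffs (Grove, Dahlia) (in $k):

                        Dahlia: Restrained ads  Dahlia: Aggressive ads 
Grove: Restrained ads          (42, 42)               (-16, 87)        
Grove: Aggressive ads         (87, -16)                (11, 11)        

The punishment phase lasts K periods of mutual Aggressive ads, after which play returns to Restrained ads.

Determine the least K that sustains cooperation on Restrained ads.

4

Need Σ_{k=1}^{K} ρ^k ≥ (87−42)/(42−11) = 1.4516 at ρ = 2/3.
At K = 3 the sum is 1.4074 < 1.4516; at K = 4 it is 1.6049 ≥ 1.4516.
So the minimum punishment length is K = 4.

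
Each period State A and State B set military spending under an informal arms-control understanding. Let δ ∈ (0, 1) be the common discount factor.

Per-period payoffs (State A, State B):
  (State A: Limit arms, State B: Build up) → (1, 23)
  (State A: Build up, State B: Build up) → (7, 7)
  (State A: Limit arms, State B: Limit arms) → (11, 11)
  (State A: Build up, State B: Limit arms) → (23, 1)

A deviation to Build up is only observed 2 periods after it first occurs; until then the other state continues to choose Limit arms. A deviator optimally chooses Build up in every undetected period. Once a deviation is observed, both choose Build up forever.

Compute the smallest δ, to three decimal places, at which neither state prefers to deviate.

A deviator earns 23 for 2 periods, then 7 forever; cooperating earns 11 forever. Multiplying the IC by (1−δ):
11 ≥ 23(1−δ^2) + 7δ^2, so 16·δ^2 ≥ 12 and δ^2 ≥ 3/4.
δ ≥ (3/4)^(1/2) ≈ 0.866.

0.866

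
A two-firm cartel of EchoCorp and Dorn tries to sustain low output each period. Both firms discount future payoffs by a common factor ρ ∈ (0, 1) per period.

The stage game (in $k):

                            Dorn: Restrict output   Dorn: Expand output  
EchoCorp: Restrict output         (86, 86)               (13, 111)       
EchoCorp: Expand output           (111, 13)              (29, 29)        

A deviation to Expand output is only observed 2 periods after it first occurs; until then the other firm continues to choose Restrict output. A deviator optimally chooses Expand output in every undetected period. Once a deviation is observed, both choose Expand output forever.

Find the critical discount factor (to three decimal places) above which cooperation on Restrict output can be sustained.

0.552

Deviating for the 2 undetected periods gains 111−86 = 25 per period over cooperation, then loses 86−29 = 57 per period forever once punishment starts.
Gain: 25(1 + ρ + … + ρ^1); loss: 57·ρ^2/(1−ρ).
No profitable deviation ⇔ 25(1−ρ^2) ≤ 57·ρ^2, i.e. ρ^2 ≥ 25/(25+57) = 25/82.
Hence ρ ≥ (25/82)^(1/2) ≈ 0.552.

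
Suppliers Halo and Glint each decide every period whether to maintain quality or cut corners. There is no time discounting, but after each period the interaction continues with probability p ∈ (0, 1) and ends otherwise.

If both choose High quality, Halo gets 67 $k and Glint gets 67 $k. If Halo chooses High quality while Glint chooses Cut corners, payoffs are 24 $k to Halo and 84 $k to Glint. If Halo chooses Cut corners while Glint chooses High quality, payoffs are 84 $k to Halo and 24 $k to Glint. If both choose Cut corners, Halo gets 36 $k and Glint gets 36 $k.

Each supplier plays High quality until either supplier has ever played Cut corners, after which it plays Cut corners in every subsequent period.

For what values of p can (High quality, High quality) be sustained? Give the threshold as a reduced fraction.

Expected cooperation value is 67 + p·67 + p²·67 + … = 67/(1−p); deviation gives 84 + p·36/(1−p).
67 ≥ 84(1−p) + 36p ⇒ 48p ≥ 17 ⇒ p ≥ 17/48.

17/48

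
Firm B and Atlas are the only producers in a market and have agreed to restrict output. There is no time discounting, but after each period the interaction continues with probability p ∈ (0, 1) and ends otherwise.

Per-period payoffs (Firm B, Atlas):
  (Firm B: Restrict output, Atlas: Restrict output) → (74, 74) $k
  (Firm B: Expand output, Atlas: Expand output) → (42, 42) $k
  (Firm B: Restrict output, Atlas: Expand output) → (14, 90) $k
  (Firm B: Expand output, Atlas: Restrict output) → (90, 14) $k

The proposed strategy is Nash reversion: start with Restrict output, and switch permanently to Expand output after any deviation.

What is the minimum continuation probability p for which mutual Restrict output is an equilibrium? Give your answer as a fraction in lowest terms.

1/3

Expected cooperation value is 74 + p·74 + p²·74 + … = 74/(1−p); deviation gives 90 + p·42/(1−p).
74 ≥ 90(1−p) + 42p ⇒ 48p ≥ 16 ⇒ p ≥ 16/48 = 1/3.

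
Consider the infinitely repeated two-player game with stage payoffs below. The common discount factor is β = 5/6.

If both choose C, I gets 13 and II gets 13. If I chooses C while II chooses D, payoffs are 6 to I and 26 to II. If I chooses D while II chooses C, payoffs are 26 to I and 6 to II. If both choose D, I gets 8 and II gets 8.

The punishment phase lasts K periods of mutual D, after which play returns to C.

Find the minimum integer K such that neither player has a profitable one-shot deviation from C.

5

IC: β(1−β^K)/(1−β) ≥ (26−13)/(13−8) = 13/5.
With β = 5/6: need 1 − β^K ≥ 13/5·(1−5/6)/(5/6), i.e. β^K ≤ 0.4800.
Since (5/6)^4 = 0.4823 and (5/6)^5 = 0.4019, the smallest such K is 5.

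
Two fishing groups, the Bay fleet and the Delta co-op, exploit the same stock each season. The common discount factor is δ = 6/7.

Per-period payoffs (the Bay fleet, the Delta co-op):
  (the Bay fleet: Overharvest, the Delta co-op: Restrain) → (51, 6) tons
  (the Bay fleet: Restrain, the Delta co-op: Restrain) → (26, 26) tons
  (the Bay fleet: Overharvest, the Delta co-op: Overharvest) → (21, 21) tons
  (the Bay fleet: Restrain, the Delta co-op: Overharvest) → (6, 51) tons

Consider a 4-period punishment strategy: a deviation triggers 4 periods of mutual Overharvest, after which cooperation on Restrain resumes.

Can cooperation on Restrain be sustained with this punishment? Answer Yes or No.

No

Comparing payoff streams over the 5 periods until play realigns: cooperate → 26(1+δ+…+δ^4); deviate → 51 + 21(δ+…+δ^4).
Cooperation is sustained iff (26−21)(δ+…+δ^4) ≥ 51−26.
δ+…+δ^4 = 6/7·(1−(6/7)^4)/(1−6/7) = 2.7613, and (51−26)/(26−21) = 5.0000.
2.7613 < 5.0000, so cooperation is not sustainable.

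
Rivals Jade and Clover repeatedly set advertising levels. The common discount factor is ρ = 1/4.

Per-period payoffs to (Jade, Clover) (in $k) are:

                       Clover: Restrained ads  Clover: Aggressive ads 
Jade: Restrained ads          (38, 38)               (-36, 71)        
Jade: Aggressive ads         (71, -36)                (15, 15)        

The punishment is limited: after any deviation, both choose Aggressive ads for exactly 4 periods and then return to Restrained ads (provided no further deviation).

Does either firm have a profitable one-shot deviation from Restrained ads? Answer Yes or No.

Yes

A one-shot deviation gives 71 now, then 15 for 4 periods, then back to 38.
Gain from deviating: (71−38) today; loss: (38−15) in each of the next 4 periods.
No-deviation condition: (38−15)(ρ+…+ρ^4) ≥ 71−38, i.e. ρ+…+ρ^4 ≥ 33/23.
At ρ = 1/4: ρ+…+ρ^4 = 0.3320 < 1.4348.
So cooperation is not sustainable.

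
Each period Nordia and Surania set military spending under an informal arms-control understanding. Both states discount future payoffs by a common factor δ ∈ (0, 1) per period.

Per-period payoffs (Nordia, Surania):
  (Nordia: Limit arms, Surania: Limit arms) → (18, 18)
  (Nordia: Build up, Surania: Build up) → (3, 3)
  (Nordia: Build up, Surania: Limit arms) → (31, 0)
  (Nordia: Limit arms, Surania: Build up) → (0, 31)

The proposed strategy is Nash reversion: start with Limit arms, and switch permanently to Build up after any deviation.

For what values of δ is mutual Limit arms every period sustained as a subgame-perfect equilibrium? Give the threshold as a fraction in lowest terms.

Cooperation forever yields 18 each period: 18/(1−δ).
Deviating yields 31 once, then 3 forever: 31 + 3δ/(1−δ).
No profitable deviation requires 18/(1−δ) ≥ 31 + 3δ/(1−δ).
Multiplying by (1−δ): 18 ≥ 31(1−δ) + 3δ = 31 − 28δ.
So 28δ ≥ 13, i.e. δ ≥ 13/28.

13/28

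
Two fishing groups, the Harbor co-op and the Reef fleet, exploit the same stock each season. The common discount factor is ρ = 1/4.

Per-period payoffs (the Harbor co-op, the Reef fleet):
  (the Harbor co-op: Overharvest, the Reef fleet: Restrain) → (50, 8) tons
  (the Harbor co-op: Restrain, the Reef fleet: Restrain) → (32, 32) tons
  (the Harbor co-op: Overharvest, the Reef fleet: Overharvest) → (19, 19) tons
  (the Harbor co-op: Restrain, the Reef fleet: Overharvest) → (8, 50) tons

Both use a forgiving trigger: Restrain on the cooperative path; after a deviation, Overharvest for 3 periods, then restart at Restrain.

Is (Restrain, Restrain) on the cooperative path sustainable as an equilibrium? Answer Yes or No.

A one-shot deviation gives 50 now, then 19 for 3 periods, then back to 32.
Gain from deviating: (50−32) today; loss: (32−19) in each of the next 3 periods.
No-deviation condition: (32−19)(ρ+…+ρ^3) ≥ 50−32, i.e. ρ+…+ρ^3 ≥ 18/13.
At ρ = 1/4: ρ+…+ρ^3 = 0.3281 < 1.3846.
So cooperation is not sustainable.

No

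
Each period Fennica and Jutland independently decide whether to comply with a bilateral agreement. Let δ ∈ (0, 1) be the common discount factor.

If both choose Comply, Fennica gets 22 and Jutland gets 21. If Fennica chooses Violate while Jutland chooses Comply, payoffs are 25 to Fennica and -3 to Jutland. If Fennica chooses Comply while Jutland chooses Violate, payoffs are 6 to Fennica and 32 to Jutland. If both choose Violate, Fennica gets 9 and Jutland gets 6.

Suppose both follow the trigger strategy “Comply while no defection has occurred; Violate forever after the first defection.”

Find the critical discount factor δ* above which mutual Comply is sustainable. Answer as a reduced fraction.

Fennica: cooperation gives 22 each period; deviation gives 25 once then 9 forever.
  22/(1−δ) ≥ 25 + 9δ/(1−δ) ⇒ δ ≥ 3/16.
Jutland: cooperation gives 21 each period; deviation gives 32 once then 6 forever.
  δ ≥ 11/26.
Both must hold, so the binding constraint is Jutland's: δ ≥ 11/26.

11/26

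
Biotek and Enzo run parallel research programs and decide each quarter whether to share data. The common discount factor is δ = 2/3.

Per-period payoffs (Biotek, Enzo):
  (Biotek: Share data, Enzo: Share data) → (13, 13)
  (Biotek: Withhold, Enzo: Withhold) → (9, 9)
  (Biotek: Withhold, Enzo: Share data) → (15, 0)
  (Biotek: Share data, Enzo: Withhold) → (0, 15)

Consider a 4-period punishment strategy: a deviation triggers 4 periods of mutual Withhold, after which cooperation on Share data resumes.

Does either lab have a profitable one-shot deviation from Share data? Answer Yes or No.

A one-shot deviation gives 15 now, then 9 for 4 periods, then back to 13.
Gain from deviating: (15−13) today; loss: (13−9) in each of the next 4 periods.
No-deviation condition: (13−9)(δ+…+δ^4) ≥ 15−13, i.e. δ+…+δ^4 ≥ 1/2.
At δ = 2/3: δ+…+δ^4 = 1.6049 ≥ 0.5000.
So cooperation is sustainable.

No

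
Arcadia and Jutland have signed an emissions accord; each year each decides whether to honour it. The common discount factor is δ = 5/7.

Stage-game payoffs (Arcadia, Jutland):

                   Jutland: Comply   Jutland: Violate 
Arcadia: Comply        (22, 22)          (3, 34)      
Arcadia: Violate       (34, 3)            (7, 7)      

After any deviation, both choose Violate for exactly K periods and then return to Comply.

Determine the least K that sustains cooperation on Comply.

Need Σ_{k=1}^{K} δ^k ≥ (34−22)/(22−7) = 0.8000 at δ = 5/7.
At K = 1 the sum is 0.7143 < 0.8000; at K = 2 it is 1.2245 ≥ 0.8000.
So the minimum punishment length is K = 2.

2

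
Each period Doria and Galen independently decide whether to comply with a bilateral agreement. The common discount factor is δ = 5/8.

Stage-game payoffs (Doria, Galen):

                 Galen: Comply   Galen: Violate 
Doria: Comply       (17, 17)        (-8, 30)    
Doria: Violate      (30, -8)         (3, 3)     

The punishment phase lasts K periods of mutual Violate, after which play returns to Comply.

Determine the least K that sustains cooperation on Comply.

No profitable deviation requires (17−3)(δ+…+δ^K) ≥ 30−17, i.e. δ+…+δ^K ≥ 13/14 ≈ 0.9286.
With δ = 5/8, the partial sums are K=1: 0.6250, K=2: 1.0156.
K = 2 is the first length at which the sum reaches 0.9286.

2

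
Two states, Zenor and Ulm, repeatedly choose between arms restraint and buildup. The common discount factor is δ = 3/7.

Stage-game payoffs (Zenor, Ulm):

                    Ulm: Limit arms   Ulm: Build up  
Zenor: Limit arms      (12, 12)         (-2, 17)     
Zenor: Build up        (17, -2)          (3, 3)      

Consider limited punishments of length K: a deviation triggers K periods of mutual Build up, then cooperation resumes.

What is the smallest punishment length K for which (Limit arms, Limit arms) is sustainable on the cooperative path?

2

No profitable deviation requires (12−3)(δ+…+δ^K) ≥ 17−12, i.e. δ+…+δ^K ≥ 5/9 ≈ 0.5556.
With δ = 3/7, the partial sums are K=1: 0.4286, K=2: 0.6122.
K = 2 is the first length at which the sum reaches 0.5556.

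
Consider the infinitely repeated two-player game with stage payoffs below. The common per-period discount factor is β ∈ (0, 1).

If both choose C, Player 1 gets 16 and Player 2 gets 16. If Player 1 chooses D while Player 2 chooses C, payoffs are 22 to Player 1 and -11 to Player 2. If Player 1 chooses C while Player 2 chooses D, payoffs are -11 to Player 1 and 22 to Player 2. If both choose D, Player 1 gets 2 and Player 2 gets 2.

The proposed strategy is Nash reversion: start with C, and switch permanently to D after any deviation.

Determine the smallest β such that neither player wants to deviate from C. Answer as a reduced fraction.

3/10

16/(1−β) ≥ 22 + 2β/(1−β)
16 ≥ 22 − 20β
β ≥ 6/20 = 3/10.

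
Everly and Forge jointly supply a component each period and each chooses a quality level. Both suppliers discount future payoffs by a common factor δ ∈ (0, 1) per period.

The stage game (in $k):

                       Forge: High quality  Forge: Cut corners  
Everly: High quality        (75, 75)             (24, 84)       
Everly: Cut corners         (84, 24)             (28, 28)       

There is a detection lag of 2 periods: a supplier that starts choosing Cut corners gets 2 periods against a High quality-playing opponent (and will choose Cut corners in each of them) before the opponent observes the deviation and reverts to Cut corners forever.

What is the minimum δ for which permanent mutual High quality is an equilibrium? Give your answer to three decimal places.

0.401

Deviating for the 2 undetected periods gains 84−75 = 9 per period over cooperation, then loses 75−28 = 47 per period forever once punishment starts.
Gain: 9(1 + δ + … + δ^1); loss: 47·δ^2/(1−δ).
No profitable deviation ⇔ 9(1−δ^2) ≤ 47·δ^2, i.e. δ^2 ≥ 9/(9+47) = 9/56.
Hence δ ≥ (9/56)^(1/2) ≈ 0.401.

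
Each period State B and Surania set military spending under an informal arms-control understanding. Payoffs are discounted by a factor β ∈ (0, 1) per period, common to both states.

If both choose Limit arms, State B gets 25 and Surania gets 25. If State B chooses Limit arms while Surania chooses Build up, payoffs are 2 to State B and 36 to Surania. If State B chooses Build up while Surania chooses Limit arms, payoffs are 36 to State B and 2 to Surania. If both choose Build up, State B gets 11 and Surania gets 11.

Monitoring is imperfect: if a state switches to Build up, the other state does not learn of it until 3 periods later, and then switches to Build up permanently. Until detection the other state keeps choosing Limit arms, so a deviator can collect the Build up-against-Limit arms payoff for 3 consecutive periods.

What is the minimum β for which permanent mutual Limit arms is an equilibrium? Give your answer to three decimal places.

The best deviation is to choose Build up for all 3 undetected periods, earning 36 each, then 11 forever once detected.
Deviation value: 36(1−β^3)/(1−β) + 11β^3/(1−β); cooperation value: 25/(1−β).
IC: 25 ≥ 36(1−β^3) + 11β^3 = 36 − 25β^3.
So β^3 ≥ 11/25, giving β ≥ (11/25)^(1/3) ≈ 0.761.

0.761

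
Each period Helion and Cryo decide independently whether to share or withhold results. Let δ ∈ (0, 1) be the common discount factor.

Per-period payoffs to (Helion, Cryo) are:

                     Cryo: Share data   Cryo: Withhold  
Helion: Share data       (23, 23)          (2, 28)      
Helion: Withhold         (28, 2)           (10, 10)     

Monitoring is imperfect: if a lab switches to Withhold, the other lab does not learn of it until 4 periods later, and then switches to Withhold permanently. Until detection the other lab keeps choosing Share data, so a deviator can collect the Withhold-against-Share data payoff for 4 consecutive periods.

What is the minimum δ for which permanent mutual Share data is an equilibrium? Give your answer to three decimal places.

A deviator earns 28 for 4 periods, then 10 forever; cooperating earns 23 forever. Multiplying the IC by (1−δ):
23 ≥ 28(1−δ^4) + 10δ^4, so 18·δ^4 ≥ 5 and δ^4 ≥ 5/18.
δ ≥ (5/18)^(1/4) ≈ 0.726.

0.726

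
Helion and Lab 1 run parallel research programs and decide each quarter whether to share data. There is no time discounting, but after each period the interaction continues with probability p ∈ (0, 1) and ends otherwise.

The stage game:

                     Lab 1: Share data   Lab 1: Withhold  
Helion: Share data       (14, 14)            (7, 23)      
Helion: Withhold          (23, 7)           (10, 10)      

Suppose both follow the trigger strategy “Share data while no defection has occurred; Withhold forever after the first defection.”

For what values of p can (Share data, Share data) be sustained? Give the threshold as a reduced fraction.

9/13

Expected cooperation value is 14 + p·14 + p²·14 + … = 14/(1−p); deviation gives 23 + p·10/(1−p).
14 ≥ 23(1−p) + 10p ⇒ 13p ≥ 9 ⇒ p ≥ 9/13.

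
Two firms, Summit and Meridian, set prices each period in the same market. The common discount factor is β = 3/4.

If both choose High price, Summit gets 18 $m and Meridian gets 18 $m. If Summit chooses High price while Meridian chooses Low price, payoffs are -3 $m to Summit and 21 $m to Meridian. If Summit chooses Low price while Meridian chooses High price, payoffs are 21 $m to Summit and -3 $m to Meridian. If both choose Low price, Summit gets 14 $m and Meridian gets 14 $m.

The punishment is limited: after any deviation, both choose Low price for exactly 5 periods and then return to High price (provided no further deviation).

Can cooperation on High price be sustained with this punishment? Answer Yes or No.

Yes

IC: β+…+β^5 ≥ (21−18)/(18−14) = 3/4.
At β = 3/4: partial sum = 2.2881 ≥ 0.7500. Cooperation sustainable.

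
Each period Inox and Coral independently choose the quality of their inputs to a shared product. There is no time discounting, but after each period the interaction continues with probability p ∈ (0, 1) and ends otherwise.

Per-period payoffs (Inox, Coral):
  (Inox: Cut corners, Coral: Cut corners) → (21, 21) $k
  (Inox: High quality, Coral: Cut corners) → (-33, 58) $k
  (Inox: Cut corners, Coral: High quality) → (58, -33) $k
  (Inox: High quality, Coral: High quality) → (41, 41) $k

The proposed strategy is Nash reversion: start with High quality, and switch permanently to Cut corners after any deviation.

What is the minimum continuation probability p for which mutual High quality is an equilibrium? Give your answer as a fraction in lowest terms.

17/37

With no time discounting, the continuation probability p plays the role of the discount factor.
Grim-trigger IC: 41/(1−p) ≥ 58 + 21p/(1−p) ⇒ p ≥ (58−41)/(58−21) = 17/37.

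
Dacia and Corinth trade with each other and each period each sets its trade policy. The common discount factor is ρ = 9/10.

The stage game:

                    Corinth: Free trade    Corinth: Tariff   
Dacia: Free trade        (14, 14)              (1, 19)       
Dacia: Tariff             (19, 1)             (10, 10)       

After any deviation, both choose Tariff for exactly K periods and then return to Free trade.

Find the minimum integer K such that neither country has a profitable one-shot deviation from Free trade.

2

No profitable deviation requires (14−10)(ρ+…+ρ^K) ≥ 19−14, i.e. ρ+…+ρ^K ≥ 5/4 ≈ 1.2500.
With ρ = 9/10, the partial sums are K=1: 0.9000, K=2: 1.7100.
K = 2 is the first length at which the sum reaches 1.2500.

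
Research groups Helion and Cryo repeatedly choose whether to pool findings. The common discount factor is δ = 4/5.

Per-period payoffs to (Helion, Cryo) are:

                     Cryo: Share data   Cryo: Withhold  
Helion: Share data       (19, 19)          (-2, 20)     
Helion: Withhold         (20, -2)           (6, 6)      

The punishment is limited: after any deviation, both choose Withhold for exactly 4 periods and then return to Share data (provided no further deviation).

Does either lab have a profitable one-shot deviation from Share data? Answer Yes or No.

IC: δ+…+δ^4 ≥ (20−19)/(19−6) = 1/13.
At δ = 4/5: partial sum = 2.3616 ≥ 0.0769. Cooperation sustainable.

No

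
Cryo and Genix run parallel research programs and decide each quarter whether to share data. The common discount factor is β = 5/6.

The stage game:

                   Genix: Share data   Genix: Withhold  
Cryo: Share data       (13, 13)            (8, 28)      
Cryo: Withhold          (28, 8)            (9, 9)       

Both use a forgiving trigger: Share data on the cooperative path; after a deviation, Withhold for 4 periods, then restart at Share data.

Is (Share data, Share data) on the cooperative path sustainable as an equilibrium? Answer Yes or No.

No

Comparing payoff streams over the 5 periods until play realigns: cooperate → 13(1+β+…+β^4); deviate → 28 + 9(β+…+β^4).
Cooperation is sustained iff (13−9)(β+…+β^4) ≥ 28−13.
β+…+β^4 = 5/6·(1−(5/6)^4)/(1−5/6) = 2.5887, and (28−13)/(13−9) = 3.7500.
2.5887 < 3.7500, so cooperation is not sustainable.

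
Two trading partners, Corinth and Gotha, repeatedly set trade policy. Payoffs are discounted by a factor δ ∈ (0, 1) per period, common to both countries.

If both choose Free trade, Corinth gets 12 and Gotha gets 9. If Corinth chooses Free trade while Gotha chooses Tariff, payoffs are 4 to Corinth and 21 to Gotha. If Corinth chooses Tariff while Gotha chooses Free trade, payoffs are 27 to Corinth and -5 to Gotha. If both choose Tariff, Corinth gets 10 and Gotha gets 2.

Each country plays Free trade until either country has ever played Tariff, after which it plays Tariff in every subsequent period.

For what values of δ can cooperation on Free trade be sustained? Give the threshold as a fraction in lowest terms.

15/17

For Corinth: deviation gain 27−12 = 15, per-period punishment loss 12−10 = 2. IC gives δ ≥ 15/17.
For Gotha: gain 12, loss 7 per period, so δ ≥ 12/19.
The tighter constraint is Corinth's, so cooperation needs δ ≥ 15/17.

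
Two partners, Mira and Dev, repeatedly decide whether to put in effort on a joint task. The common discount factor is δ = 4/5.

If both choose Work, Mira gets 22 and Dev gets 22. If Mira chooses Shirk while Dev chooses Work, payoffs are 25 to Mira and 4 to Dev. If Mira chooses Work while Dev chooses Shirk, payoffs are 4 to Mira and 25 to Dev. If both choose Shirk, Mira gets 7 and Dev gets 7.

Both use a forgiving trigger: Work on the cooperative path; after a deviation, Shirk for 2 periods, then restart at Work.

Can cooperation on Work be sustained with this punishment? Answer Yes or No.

Comparing payoff streams over the 3 periods until play realigns: cooperate → 22(1+δ+…+δ^2); deviate → 25 + 7(δ+…+δ^2).
Cooperation is sustained iff (22−7)(δ+…+δ^2) ≥ 25−22.
δ+…+δ^2 = 4/5·(1−(4/5)^2)/(1−4/5) = 1.4400, and (25−22)/(22−7) = 0.2000.
1.4400 ≥ 0.2000, so cooperation is sustainable.

Yes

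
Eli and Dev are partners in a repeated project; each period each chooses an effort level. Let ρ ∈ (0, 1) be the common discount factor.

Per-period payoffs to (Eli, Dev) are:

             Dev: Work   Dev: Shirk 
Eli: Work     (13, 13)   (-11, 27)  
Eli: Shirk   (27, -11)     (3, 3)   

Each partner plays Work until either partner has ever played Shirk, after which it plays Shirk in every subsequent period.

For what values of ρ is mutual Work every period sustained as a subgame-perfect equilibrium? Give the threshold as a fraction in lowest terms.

7/12

13/(1−ρ) ≥ 27 + 3ρ/(1−ρ)
13 ≥ 27 − 24ρ
ρ ≥ 14/24 = 7/12.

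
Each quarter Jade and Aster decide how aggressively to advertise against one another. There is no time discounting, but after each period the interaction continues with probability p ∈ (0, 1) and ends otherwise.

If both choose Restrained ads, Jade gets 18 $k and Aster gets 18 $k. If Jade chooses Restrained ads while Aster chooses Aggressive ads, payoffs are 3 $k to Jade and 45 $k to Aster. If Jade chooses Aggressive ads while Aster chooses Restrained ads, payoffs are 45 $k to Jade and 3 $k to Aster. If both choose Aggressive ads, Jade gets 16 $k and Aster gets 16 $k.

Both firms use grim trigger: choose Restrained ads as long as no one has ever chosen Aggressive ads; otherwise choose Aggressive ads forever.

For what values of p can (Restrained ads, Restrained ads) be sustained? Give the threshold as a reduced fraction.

27/29

With no time discounting, the continuation probability p plays the role of the discount factor.
Grim-trigger IC: 18/(1−p) ≥ 45 + 16p/(1−p) ⇒ p ≥ (45−18)/(45−16) = 27/29.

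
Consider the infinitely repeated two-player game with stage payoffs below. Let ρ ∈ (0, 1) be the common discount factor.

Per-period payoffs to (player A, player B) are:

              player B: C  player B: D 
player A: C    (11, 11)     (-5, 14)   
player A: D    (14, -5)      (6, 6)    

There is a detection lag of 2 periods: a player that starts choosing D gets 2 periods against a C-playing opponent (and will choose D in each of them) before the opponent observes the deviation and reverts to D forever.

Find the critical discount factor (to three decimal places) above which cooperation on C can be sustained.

A deviator earns 14 for 2 periods, then 6 forever; cooperating earns 11 forever. Multiplying the IC by (1−ρ):
11 ≥ 14(1−ρ^2) + 6ρ^2, so 8·ρ^2 ≥ 3 and ρ^2 ≥ 3/8.
ρ ≥ (3/8)^(1/2) ≈ 0.612.

0.612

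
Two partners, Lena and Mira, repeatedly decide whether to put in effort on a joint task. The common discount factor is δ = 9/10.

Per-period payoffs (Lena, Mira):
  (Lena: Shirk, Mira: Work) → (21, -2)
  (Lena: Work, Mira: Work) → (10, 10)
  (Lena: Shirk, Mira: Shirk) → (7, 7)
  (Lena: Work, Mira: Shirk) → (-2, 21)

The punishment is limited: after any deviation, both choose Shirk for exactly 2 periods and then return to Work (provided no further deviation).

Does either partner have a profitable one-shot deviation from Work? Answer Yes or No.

Yes

A one-shot deviation gives 21 now, then 7 for 2 periods, then back to 10.
Gain from deviating: (21−10) today; loss: (10−7) in each of the next 2 periods.
No-deviation condition: (10−7)(δ+…+δ^2) ≥ 21−10, i.e. δ+…+δ^2 ≥ 11/3.
At δ = 9/10: δ+…+δ^2 = 1.7100 < 3.6667.
So cooperation is not sustainable.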